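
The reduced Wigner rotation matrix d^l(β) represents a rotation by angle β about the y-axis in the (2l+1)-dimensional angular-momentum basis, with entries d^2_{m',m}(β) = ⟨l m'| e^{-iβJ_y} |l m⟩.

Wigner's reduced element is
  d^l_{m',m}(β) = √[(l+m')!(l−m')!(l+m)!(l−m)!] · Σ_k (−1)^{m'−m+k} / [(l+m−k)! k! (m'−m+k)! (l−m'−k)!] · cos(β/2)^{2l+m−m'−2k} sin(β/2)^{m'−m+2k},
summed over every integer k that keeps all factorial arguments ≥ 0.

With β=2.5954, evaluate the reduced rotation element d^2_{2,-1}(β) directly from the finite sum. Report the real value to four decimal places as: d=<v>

d^2_{2,-1}(β=2.5954) via Wigner's sum:
c=cos(2.5954/2)=0.269714, s=sin(2.5954/2)=0.962940; N=√[24·1·1·6]=12.000000
k∈{0} keeps every argument non-negative
  k=0: (−1)^3·12.0000/(6)·0.2697^1·0.9629^3 = -0.481651
d^2_{2,-1}(2.5954) = -0.481651

d=-0.4817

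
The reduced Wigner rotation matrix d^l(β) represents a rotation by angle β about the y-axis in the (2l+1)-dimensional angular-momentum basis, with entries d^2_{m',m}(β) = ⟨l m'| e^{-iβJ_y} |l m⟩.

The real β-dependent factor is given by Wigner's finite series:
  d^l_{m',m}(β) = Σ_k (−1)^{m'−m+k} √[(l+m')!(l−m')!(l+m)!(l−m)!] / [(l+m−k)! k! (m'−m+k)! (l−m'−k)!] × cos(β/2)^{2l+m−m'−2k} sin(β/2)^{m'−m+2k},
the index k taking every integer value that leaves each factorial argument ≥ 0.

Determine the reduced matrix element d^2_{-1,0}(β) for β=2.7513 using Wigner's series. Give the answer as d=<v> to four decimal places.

d^2_{-1,0}(β=2.7513) via Wigner's sum:
c=cos(2.7513/2)=0.193910, s=sin(2.7513/2)=0.981019; N=√[1·6·2·2]=4.898979
k: max(0,(0)−(-1))=1 … min(2+(0),2−(-1))=2
  k=1: (−1)^0·4.8990/(2)·0.1939^3·0.9810^1 = +0.017521
  k=2: (−1)^1·4.8990/(2)·0.1939^1·0.9810^3 = -0.448444
d^2_{-1,0}(2.7513) = +0.017521 -0.448444 = -0.430924

d=-0.4309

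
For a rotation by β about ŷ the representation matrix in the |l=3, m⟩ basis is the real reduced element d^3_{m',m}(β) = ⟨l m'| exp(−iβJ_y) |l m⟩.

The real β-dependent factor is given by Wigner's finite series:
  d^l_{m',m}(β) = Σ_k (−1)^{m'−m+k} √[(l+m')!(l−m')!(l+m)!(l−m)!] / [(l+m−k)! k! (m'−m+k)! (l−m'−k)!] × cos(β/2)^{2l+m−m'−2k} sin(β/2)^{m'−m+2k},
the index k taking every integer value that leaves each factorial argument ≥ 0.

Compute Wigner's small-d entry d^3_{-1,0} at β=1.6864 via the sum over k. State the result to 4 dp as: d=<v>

d=-0.4015

d^3_{-1,0}(β=1.6864) via Wigner's sum:
Half-angle: c=0.665077, s=0.746775. N=√(2·24·6·6)=41.569219
k∈{1,2,3} keeps every argument non-negative
  k=1: (−1)^0·41.5692/(12)·0.6651^5·0.7468^1 = +0.336619
  k=2: (−1)^1·41.5692/(4)·0.6651^3·0.7468^3 = -1.273199
  k=3: (−1)^2·41.5692/(12)·0.6651^1·0.7468^5 = +0.535071
d^3_{-1,0}(1.6864) = +0.336619 -1.273199 +0.535071 = -0.401509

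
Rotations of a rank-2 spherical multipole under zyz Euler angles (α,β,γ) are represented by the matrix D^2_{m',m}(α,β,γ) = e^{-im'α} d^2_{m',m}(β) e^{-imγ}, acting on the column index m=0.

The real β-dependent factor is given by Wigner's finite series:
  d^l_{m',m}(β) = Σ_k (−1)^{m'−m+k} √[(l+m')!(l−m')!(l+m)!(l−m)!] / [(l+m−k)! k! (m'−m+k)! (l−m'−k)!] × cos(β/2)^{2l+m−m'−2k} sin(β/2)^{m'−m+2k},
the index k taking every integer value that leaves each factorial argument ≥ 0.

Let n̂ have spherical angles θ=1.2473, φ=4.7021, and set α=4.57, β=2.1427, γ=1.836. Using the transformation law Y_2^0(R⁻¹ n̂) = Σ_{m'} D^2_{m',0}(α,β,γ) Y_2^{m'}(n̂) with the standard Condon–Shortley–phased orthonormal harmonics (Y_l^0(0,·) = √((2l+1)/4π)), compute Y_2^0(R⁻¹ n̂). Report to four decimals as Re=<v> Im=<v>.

Need the full column D^2_{m',0} for m'=−2..2 at α=4.57, β=2.1427, γ=1.836.
cos(β/2)=0.478940, sin(β/2)=0.877848
d^2_{-2,0}: single k=2 term ⇒ +0.432988;  D = -0.415549+0.121645i
d^2_{-1,0}: k∈[1..2] ⇒ +0.236231 -0.793623 = -0.557392;  D = +0.079099+0.551751i
d^2_{0,0}: k∈[0..2] ⇒ +0.052617 -0.707066 +0.593850 = -0.060599;  D = -0.060599+0.000000i
d^2_{1,0}: k∈[0..1] ⇒ -0.236231 +0.793623 = +0.557392;  D = -0.079099+0.551751i
d^2_{2,0}: single k=0 term ⇒ +0.432988;  D = -0.415549-0.121645i
Y_2^{m'}(θ=1.2473,φ=4.7021) and Σ D·Y over m':
  (-0.4155+0.1216i)·(-0.3472-0.0071i)  (+0.0791+0.5518i)·(-0.0024+0.2328i)  (-0.0606+0.0000i)·(-0.2198+0.0000i)  (-0.0791+0.5518i)·(+0.0024+0.2328i)  (-0.4155-0.1216i)·(-0.3472+0.0071i)
Y_2^0(R⁻¹ n̂) = +0.046280+0.000000i

Re=0.0463 Im=0.0000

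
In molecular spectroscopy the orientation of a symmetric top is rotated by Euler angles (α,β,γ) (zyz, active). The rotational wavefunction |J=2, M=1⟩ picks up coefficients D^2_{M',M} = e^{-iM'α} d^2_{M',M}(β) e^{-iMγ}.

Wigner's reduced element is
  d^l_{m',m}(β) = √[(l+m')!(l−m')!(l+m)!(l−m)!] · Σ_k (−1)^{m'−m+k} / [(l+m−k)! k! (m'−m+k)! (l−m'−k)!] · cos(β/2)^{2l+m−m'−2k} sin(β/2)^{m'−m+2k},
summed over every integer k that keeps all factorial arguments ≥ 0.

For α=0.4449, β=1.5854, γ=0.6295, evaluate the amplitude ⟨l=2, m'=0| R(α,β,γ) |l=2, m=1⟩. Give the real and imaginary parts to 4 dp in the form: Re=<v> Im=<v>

Split into d^2_{0,1}(β=1.5854) × two z-phases.
With c≡cos(β/2)=0.701925 and s≡sin(β/2)=0.712251, N=[2·2·6·1]^{1/2}=4.898979
k∈{1,2} keeps every argument non-negative
  k=1: (−1)^0·4.8990/(2)·0.7019^3·0.7123^1 = +0.603366
  k=2: (−1)^1·4.8990/(2)·0.7019^1·0.7123^3 = -0.621249
d^2_{0,1}(1.5854) = +0.603366 -0.621249 = -0.017883
Phases: e^{-i·(0)·0.4449}=+1.000000+0.000000i, e^{-i·(1)·0.6295}=+0.808322-0.588741i ⇒ D=-0.014455+0.010529i

Re=-0.0145 Im=0.0105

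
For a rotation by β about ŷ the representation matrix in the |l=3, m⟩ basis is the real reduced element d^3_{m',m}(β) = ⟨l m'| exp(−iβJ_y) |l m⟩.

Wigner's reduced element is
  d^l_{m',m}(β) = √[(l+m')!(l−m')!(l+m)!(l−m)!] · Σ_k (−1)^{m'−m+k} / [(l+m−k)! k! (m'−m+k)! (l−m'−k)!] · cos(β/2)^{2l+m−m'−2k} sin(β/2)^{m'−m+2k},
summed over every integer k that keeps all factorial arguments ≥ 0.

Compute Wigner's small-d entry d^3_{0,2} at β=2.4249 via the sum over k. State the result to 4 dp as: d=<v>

d=-0.4455

d^3_{0,2}(β=2.4249) via Wigner's sum:
c=cos(2.4249/2)=0.350726, s=sin(2.4249/2)=0.936478; N=√[6·6·120·1]=65.726707
k∈{2,3} keeps every argument non-negative
  k=2: (−1)^0·65.7267/(12)·0.3507^4·0.9365^2 = +0.072682
  k=3: (−1)^1·65.7267/(12)·0.3507^2·0.9365^4 = -0.518188
d^3_{0,2}(2.4249) = +0.072682 -0.518188 = -0.445506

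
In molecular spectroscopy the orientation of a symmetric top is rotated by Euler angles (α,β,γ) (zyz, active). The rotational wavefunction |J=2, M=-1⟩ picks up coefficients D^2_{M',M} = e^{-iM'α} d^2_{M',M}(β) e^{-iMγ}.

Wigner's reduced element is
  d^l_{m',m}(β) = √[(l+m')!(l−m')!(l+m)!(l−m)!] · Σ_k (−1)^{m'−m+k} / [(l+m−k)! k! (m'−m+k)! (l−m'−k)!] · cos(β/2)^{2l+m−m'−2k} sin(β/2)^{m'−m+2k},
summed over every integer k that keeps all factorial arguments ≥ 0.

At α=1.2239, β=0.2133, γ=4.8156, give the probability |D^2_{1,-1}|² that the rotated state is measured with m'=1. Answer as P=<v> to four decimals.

Split into d^2_{1,-1}(β=0.2133) × two z-phases.
c=cos(0.2133/2)=0.994318, s=sin(0.2133/2)=0.106448; N=√[6·1·1·6]=6.000000
k∈{0,1} keeps every argument non-negative
  k=0: (−1)^2·6.0000/(2)·0.9943^2·0.1064^2 = +0.033608
  k=1: (−1)^3·6.0000/(6)·0.9943^0·0.1064^4 = -0.000128
d^2_{1,-1}(0.2133) = +0.033608 -0.000128 = +0.033480
|D^2_{1,-1}|² = |d^2_{1,-1}(β)|² = (+0.033480)² = 0.001121 (the z-rotation phases have unit modulus)

P=0.0011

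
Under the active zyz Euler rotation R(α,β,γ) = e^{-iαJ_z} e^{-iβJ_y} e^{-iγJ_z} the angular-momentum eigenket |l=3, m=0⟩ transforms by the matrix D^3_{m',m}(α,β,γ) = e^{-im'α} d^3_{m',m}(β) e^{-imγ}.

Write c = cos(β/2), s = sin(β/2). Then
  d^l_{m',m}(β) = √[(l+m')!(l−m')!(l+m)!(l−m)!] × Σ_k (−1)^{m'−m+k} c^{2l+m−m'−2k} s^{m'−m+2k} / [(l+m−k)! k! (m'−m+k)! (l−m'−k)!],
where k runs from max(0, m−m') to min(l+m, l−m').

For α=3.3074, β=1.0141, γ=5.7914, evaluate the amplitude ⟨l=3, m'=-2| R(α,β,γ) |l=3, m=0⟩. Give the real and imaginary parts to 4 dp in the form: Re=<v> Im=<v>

Re=0.4931 Im=0.1698

D^3_{-2,0}(3.3074,1.0141,5.7914) = e^{-i·-2·3.3074}·d^3_{-2,0}(1.0141)·e^{-i·0·5.7914}. Compute d first:
With c≡cos(β/2)=0.874181 and s≡sin(β/2)=0.485601, N=[1·120·6·6]^{1/2}=65.726707
k∈{2,3} keeps every argument non-negative
  k=2: (−1)^0·65.7267/(12)·0.8742^4·0.4856^2 = +0.754265
  k=3: (−1)^1·65.7267/(12)·0.8742^2·0.4856^4 = -0.232745
d^3_{-2,0}(1.0141) = +0.754265 -0.232745 = +0.521520
D = (+0.945518+0.325570i)·(+0.521520)·(+1.000000+0.000000i) = +0.493107+0.169792i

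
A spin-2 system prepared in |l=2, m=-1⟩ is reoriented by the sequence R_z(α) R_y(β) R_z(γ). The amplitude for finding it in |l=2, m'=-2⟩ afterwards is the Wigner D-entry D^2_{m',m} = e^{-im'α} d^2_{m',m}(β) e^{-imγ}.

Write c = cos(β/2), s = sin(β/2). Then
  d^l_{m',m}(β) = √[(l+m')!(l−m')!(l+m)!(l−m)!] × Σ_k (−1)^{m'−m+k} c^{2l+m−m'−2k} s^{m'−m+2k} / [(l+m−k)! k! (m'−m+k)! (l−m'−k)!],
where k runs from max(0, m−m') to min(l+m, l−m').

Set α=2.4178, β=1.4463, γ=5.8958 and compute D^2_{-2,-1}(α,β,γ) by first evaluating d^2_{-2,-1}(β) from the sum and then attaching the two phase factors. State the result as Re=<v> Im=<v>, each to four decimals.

Re=-0.1456 Im=-0.5384

First d^2_{-2,-1}(β=1.4463), then the phase factors e^{-i(-2)α} and e^{-i(-1)γ}:
With c≡cos(β/2)=0.749725 and s≡sin(β/2)=0.661750, N=[1·24·1·6]^{1/2}=12.000000
k∈{1} keeps every argument non-negative
  k=1: (−1)^0·12.0000/(6)·0.7497^3·0.6617^1 = +0.557737
d^2_{-2,-1}(1.4463) = +0.557737
D = (+0.122900-0.992419i)·(+0.557737)·(+0.925900-0.377769i) = -0.145632-0.538388i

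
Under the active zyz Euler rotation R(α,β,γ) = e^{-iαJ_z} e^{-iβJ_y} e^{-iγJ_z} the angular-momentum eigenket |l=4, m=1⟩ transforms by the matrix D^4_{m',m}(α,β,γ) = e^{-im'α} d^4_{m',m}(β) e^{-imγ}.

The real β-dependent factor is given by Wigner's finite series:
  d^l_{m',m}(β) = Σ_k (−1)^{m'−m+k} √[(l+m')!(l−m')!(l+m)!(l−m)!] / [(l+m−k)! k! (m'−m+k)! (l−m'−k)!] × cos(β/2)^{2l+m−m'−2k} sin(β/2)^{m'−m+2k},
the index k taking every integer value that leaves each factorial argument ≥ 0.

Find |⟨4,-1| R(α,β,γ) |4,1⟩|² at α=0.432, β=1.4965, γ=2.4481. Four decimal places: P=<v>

D^4_{-1,1}(0.432,1.4965,2.4481) = e^{-i·-1·0.432}·d^4_{-1,1}(1.4965)·e^{-i·1·2.4481}. Compute d first:
c=cos(1.4965/2)=0.732881, s=sin(1.4965/2)=0.680357; N=√[6·120·120·6]=720.000000
Admissible k: 2..5 (factorial args all ≥0)
  k=2: (−1)^0·720.0000/(72)·0.7329^6·0.6804^2 = +0.717255
  k=3: (−1)^1·720.0000/(24)·0.7329^4·0.6804^4 = -1.854395
  k=4: (−1)^2·720.0000/(48)·0.7329^2·0.6804^6 = +0.799061
  k=5: (−1)^3·720.0000/(720)·0.7329^0·0.6804^8 = -0.045909
d^4_{-1,1}(1.4965) = +0.717255 -1.854395 +0.799061 -0.045909 = -0.383988
|D^4_{-1,1}|² = |d^4_{-1,1}(β)|² = (-0.383988)² = 0.147447 (the z-rotation phases have unit modulus)

P=0.1474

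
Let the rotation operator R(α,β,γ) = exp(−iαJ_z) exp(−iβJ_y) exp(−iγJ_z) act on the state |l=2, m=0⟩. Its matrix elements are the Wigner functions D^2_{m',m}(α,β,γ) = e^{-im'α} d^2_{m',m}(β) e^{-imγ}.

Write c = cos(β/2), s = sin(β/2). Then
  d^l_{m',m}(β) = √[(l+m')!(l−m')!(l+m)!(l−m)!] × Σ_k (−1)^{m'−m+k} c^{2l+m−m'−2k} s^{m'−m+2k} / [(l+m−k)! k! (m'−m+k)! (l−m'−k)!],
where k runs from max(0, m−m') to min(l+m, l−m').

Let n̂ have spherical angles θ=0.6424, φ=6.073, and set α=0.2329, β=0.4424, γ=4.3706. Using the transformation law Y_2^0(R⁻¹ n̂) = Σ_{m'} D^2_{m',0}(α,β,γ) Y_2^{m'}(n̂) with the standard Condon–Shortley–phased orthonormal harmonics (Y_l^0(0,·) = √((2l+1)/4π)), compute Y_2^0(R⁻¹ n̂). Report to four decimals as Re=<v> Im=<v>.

Re=0.5481 Im=0.0000

Need the full column D^2_{m',0} for m'=−2..2 at α=0.2329, β=0.4424, γ=4.3706.
cos(β/2)=0.975635, sin(β/2)=0.219401
d^2_{-2,0}: single k=2 term ⇒ +0.112234;  D = +0.100277+0.050409i
d^2_{-1,0}: k∈[1..2] ⇒ +0.499086 -0.025239 = +0.473847;  D = +0.461053+0.109364i
d^2_{0,0}: k∈[0..2] ⇒ +0.906044 -0.183278 +0.002317 = +0.725083;  D = +0.725083+0.000000i
d^2_{1,0}: k∈[0..1] ⇒ -0.499086 +0.025239 = -0.473847;  D = -0.461053+0.109364i
d^2_{2,0}: single k=0 term ⇒ +0.112234;  D = +0.100277-0.050409i
Y_2^{m'}(θ=0.6424,φ=6.073) and Σ D·Y over m':
  (+0.1003+0.0504i)·(+0.1266+0.0566i)  (+0.4611+0.1094i)·(+0.3624+0.0773i)  (+0.7251+0.0000i)·(+0.2912+0.0000i)  (-0.4611+0.1094i)·(-0.3624+0.0773i)  (+0.1003-0.0504i)·(+0.1266-0.0566i)
Y_2^0(R⁻¹ n̂) = +0.548083+0.000000i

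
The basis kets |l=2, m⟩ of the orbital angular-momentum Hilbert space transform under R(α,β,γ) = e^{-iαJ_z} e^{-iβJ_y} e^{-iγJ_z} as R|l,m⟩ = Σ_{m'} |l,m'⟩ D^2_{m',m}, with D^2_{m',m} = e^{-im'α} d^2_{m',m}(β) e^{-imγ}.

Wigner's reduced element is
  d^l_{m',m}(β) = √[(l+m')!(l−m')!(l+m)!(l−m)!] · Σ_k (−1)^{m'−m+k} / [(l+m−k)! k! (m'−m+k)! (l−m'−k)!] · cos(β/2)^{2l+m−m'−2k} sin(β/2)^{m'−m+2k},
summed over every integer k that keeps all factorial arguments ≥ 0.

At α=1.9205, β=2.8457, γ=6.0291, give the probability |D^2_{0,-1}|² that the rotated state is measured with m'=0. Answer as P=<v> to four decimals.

D^2_{0,-1}(1.9205,2.8457,6.0291) = e^{-i·0·1.9205}·d^2_{0,-1}(2.8457)·e^{-i·-1·6.0291}. Compute d first:
With c≡cos(β/2)=0.147407 and s≡sin(β/2)=0.989076, N=[2·2·1·6]^{1/2}=4.898979
Admissible k: 0..1 (factorial args all ≥0)
  k=0: (−1)^1·4.8990/(2)·0.1474^3·0.9891^1 = -0.007760
  k=1: (−1)^2·4.8990/(2)·0.1474^1·0.9891^3 = +0.349368
d^2_{0,-1}(2.8457) = -0.007760 +0.349368 = +0.341608
|D^2_{0,-1}|² = |d^2_{0,-1}(β)|² = (+0.341608)² = 0.116696 (the z-rotation phases have unit modulus)

P=0.1167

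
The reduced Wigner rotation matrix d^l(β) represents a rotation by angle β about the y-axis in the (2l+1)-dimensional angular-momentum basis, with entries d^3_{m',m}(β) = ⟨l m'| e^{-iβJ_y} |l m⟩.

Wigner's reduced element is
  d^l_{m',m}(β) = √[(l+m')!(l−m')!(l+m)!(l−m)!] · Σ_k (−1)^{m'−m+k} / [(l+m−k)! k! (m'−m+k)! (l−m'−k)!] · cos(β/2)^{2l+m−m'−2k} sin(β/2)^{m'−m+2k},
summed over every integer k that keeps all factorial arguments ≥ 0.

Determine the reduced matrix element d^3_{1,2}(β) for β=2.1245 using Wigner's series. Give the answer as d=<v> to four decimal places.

d^3_{1,2}(β=2.1245) via Wigner's sum:
c=cos(2.1245/2)=0.486908, s=sin(2.1245/2)=0.873453; N=√[24·2·120·1]=75.894664
k∈{1,2} keeps every argument non-negative
  k=1: (−1)^0·75.8947/(24)·0.4869^5·0.8735^1 = +0.075592
  k=2: (−1)^1·75.8947/(12)·0.4869^3·0.8735^3 = -0.486508
d^3_{1,2}(2.1245) = +0.075592 -0.486508 = -0.410916

d=-0.4109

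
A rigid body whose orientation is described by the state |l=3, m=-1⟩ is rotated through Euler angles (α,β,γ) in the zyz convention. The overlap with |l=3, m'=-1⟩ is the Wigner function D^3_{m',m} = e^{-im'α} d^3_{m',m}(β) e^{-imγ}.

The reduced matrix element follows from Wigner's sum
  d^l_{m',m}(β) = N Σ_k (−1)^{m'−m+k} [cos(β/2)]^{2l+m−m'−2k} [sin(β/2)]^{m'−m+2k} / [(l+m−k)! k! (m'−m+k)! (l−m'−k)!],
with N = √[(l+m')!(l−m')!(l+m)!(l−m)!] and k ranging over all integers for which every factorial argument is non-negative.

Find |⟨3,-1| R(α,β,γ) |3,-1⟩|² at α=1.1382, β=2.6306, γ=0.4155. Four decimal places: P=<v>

P=0.0934

D^3_{-1,-1}(1.1382,2.6306,0.4155) = e^{-i·-1·1.1382}·d^3_{-1,-1}(2.6306)·e^{-i·-1·0.4155}. Compute d first:
Half-angle: c=0.252726, s=0.967538. N=√(2·24·2·24)=48.000000
k: max(0,(-1)−(-1))=0 … min(3+(-1),3−(-1))=2
  k=0: (−1)^0·48.0000/(48)·0.2527^6·0.9675^0 = +0.000261
  k=1: (−1)^1·48.0000/(6)·0.2527^4·0.9675^2 = -0.030551
  k=2: (−1)^2·48.0000/(8)·0.2527^2·0.9675^4 = +0.335832
d^3_{-1,-1}(2.6306) = +0.000261 -0.030551 +0.335832 = +0.305542
|D^3_{-1,-1}|² = |d^3_{-1,-1}(β)|² = (+0.305542)² = 0.093356 (the z-rotation phases have unit modulus)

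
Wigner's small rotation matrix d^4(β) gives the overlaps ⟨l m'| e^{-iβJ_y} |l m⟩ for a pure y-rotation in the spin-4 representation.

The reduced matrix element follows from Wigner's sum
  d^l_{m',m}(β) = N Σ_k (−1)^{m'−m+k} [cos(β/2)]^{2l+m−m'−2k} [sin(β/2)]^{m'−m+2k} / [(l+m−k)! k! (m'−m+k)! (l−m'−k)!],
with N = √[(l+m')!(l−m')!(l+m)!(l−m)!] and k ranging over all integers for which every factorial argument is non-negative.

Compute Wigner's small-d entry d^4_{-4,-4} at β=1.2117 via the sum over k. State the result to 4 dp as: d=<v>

d=0.2085

d^4_{-4,-4}(β=1.2117) via Wigner's sum:
Half-angle: c=0.822018, s=0.569461. N=√(1·40320·1·40320)=40320.000000
Admissible k: 0..0 (factorial args all ≥0)
  k=0: (−1)^0·40320.0000/(40320)·0.8220^8·0.5695^0 = +0.208474
d^4_{-4,-4}(1.2117) = +0.208474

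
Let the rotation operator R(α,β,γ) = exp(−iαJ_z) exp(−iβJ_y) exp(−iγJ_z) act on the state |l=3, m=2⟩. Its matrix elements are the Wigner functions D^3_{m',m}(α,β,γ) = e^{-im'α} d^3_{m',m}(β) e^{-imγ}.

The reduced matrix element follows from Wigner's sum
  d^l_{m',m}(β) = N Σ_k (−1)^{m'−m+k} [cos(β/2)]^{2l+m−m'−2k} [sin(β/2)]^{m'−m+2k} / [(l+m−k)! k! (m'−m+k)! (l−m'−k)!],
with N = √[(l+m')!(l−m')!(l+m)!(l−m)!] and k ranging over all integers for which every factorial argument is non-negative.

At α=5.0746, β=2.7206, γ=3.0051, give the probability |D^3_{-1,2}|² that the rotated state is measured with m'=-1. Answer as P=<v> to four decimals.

First d^3_{-1,2}(β=2.7206), then the phase factors e^{-i(-1)α} and e^{-i(2)γ}:
With c≡cos(β/2)=0.208945 and s≡sin(β/2)=0.977927, N=[2·24·120·1]^{1/2}=75.894664
k∈{3,4} keeps every argument non-negative
  k=3: (−1)^0·75.8947/(12)·0.2089^3·0.9779^3 = +0.053957
  k=4: (−1)^1·75.8947/(24)·0.2089^1·0.9779^5 = -0.590970
d^3_{-1,2}(2.7206) = +0.053957 -0.590970 = -0.537013
|D^3_{-1,2}|² = |d^3_{-1,2}(β)|² = (-0.537013)² = 0.288383 (the z-rotation phases have unit modulus)

P=0.2884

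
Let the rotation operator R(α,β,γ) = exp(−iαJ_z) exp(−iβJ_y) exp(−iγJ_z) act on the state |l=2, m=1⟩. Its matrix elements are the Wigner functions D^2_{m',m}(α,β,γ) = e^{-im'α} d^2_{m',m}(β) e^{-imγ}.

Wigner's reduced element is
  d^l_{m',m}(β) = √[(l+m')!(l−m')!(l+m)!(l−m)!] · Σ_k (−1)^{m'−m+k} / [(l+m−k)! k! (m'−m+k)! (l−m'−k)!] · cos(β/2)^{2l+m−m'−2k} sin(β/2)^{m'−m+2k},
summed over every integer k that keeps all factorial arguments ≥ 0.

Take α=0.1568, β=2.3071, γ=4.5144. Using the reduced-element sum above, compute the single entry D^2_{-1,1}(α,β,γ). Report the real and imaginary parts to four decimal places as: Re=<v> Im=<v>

Re=0.0996 Im=-0.2689

D^2_{-1,1}(0.1568,2.3071,4.5144) = e^{-i·-1·0.1568}·d^2_{-1,1}(2.3071)·e^{-i·1·4.5144}. Compute d first:
Half-angle: c=0.405245, s=0.914208. N=√(1·6·6·1)=6.000000
Admissible k: 2..3 (factorial args all ≥0)
  k=2: (−1)^0·6.0000/(2)·0.4052^2·0.9142^2 = +0.411762
  k=3: (−1)^1·6.0000/(6)·0.4052^0·0.9142^4 = -0.698523
d^2_{-1,1}(2.3071) = +0.411762 -0.698523 = -0.286761
Attach z-rotation phases: D = e^{-i(-1)(0.1568)}·(-0.286761)·e^{-i(1)(4.5144)} = +0.099619-0.268902i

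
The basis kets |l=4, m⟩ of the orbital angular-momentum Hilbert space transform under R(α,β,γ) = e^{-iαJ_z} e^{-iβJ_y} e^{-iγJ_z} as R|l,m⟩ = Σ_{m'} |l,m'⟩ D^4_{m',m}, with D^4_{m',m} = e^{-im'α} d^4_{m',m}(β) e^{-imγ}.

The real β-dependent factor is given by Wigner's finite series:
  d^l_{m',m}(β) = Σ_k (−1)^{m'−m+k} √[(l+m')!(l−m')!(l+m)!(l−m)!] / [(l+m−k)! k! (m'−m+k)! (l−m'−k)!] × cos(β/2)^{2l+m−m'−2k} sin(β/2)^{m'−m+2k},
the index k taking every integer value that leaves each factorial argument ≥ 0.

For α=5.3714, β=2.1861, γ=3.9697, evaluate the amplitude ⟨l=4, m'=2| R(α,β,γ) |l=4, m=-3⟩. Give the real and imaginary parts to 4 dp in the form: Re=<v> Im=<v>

D^4_{2,-3}(5.3714,2.1861,3.9697) = e^{-i·2·5.3714}·d^4_{2,-3}(2.1861)·e^{-i·-3·3.9697}. Compute d first:
With c≡cos(β/2)=0.459779 and s≡sin(β/2)=0.888033, N=[720·2·1·5040]^{1/2}=2693.993318
Admissible k: 0..1 (factorial args all ≥0)
  k=0: (−1)^5·2693.9933/(240)·0.4598^3·0.8880^5 = -0.602531
  k=1: (−1)^6·2693.9933/(720)·0.4598^1·0.8880^7 = +0.749235
d^4_{2,-3}(2.1861) = -0.602531 +0.749235 = +0.146705
D = (-0.250091+0.968222i)·(+0.146705)·(+0.791663-0.610958i) = +0.057736+0.134866i

Re=0.0577 Im=0.1349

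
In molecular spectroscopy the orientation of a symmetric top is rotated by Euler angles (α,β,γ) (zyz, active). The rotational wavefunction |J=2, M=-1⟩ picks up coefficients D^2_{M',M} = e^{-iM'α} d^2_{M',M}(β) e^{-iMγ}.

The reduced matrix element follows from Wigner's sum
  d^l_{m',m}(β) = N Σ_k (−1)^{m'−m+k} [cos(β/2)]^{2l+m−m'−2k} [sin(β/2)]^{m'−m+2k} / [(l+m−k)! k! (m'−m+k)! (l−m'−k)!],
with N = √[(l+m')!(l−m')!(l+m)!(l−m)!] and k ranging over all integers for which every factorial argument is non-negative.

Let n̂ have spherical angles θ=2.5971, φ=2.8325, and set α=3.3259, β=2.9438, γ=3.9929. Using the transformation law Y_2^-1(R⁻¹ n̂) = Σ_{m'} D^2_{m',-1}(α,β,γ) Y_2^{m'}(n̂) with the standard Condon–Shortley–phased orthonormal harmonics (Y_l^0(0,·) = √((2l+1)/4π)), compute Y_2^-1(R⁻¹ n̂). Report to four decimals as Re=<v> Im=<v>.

Re=0.2643 Im=0.0347

Need the full column D^2_{m',-1} for m'=−2..2 at α=3.3259, β=2.9438, γ=3.9929.
cos(β/2)=0.098735, sin(β/2)=0.995114
d^2_{-2,-1}: single k=1 term ⇒ +0.001916;  D = -0.000658-0.001799i
d^2_{-1,-1}: k∈[0..1] ⇒ +0.000095 -0.028961 = -0.028866;  D = -0.014721-0.024830i
d^2_{0,-1}: k∈[0..1] ⇒ -0.002346 +0.238323 = +0.235977;  D = -0.155509-0.177488i
d^2_{1,-1}: k∈[0..1] ⇒ +0.028961 -0.980598 = -0.951637;  D = -0.747683-0.588713i
d^2_{2,-1}: single k=0 term ⇒ -0.194590;  D = +0.172358+0.090322i
Y_2^{m'}(θ=2.5971,φ=2.8325) and Σ D·Y over m':
  (-0.0007-0.0018i)·(+0.0845+0.0601i)  (-0.0147-0.0248i)·(+0.3261+0.1041i)  (-0.1555-0.1775i)·(+0.3769+0.0000i)  (-0.7477-0.5887i)·(-0.3261+0.1041i)  (+0.1724+0.0903i)·(+0.0845-0.0601i)
Y_2^-1(R⁻¹ n̂) = +0.264309+0.034670i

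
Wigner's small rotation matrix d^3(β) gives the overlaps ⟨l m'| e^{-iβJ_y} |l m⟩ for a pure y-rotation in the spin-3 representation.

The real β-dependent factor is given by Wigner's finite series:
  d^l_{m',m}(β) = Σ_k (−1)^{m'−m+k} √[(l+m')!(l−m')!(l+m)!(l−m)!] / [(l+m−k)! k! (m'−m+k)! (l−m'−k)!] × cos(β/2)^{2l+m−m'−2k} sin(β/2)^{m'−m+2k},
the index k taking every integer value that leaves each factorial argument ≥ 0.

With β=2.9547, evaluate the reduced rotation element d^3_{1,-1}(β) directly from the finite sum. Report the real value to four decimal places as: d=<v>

d=0.9061

d^3_{1,-1}(β=2.9547) via Wigner's sum:
c=cos(2.9547/2)=0.093310, s=sin(2.9547/2)=0.995637; N=√[24·2·2·24]=48.000000
k: max(0,(-1)−(1))=0 … min(3+(-1),3−(1))=2
  k=0: (−1)^2·48.0000/(8)·0.0933^4·0.9956^2 = +0.000451
  k=1: (−1)^3·48.0000/(6)·0.0933^2·0.9956^4 = -0.068447
  k=2: (−1)^4·48.0000/(48)·0.0933^0·0.9956^6 = +0.974106
d^3_{1,-1}(2.9547) = +0.000451 -0.068447 +0.974106 = +0.906110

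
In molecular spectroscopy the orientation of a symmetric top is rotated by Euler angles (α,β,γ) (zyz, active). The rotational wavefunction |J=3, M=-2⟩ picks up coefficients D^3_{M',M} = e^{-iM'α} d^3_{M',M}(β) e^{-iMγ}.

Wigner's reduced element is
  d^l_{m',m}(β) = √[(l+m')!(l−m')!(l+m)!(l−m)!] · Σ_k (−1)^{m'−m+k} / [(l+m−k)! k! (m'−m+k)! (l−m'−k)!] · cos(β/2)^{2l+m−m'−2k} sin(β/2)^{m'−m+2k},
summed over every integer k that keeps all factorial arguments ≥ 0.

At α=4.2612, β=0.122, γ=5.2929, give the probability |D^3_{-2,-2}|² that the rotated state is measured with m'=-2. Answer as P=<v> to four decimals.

P=0.9418

First d^3_{-2,-2}(β=0.122), then the phase factors e^{-i(-2)α} and e^{-i(-2)γ}:
With c≡cos(β/2)=0.998140 and s≡sin(β/2)=0.060962, N=[1·120·1·120]^{1/2}=120.000000
Admissible k: 0..1 (factorial args all ≥0)
  k=0: (−1)^0·120.0000/(120)·0.9981^6·0.0610^0 = +0.988892
  k=1: (−1)^1·120.0000/(24)·0.9981^4·0.0610^2 = -0.018444
d^3_{-2,-2}(0.122) = +0.988892 -0.018444 = +0.970448
|D^3_{-2,-2}|² = |d^3_{-2,-2}(β)|² = (+0.970448)² = 0.941770 (the z-rotation phases have unit modulus)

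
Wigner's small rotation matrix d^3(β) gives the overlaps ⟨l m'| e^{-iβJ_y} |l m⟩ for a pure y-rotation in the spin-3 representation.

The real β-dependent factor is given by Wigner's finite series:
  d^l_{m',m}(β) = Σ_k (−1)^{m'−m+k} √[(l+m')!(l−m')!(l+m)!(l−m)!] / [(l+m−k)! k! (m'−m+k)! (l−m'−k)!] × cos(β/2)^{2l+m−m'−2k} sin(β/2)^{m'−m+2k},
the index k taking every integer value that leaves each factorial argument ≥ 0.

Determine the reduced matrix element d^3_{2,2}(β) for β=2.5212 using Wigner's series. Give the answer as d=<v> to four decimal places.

d^3_{2,2}(β=2.5212) via Wigner's sum:
c=cos(2.5212/2)=0.305246, s=sin(2.5212/2)=0.952274; N=√[120·1·120·1]=120.000000
k∈{0,1} keeps every argument non-negative
  k=0: (−1)^0·120.0000/(120)·0.3052^6·0.9523^0 = +0.000809
  k=1: (−1)^1·120.0000/(24)·0.3052^4·0.9523^2 = -0.039363
d^3_{2,2}(2.5212) = +0.000809 -0.039363 = -0.038554

d=-0.0386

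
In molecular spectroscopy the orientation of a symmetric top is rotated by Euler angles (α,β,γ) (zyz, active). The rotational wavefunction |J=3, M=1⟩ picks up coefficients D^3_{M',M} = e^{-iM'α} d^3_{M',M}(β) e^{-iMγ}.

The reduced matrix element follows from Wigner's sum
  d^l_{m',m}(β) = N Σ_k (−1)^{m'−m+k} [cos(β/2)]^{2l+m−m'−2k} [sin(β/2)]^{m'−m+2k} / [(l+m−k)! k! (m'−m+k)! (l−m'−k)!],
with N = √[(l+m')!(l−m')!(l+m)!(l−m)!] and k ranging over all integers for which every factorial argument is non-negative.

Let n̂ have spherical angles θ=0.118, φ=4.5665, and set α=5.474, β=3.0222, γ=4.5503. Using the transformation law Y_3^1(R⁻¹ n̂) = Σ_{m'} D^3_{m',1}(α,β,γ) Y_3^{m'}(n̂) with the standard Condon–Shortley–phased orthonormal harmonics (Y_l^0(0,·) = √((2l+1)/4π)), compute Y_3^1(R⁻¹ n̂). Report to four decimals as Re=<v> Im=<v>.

Need the full column D^3_{m',1} for m'=−3..3 at α=5.474, β=3.0222, γ=4.5503.
cos(β/2)=0.059661, sin(β/2)=0.998219
d^3_{-3,1}: single k=4 term ⇒ +0.013688;  D = +0.010516-0.008762i
d^3_{-2,1}: k∈[3..4] ⇒ +0.001336 -0.186990 = -0.185654;  D = -0.184438-0.021214i
d^3_{-1,1}: k∈[2..4] ⇒ +0.000076 -0.028273 +0.989360 = +0.961162;  D = +0.579458+0.766852i
d^3_{0,1}: k∈[1..3] ⇒ +0.000003 -0.002195 +0.204837 = +0.202645;  D = -0.032703+0.199988i
d^3_{1,1}: k∈[0..2] ⇒ +0.000000 -0.000101 +0.021205 = +0.021104;  D = -0.017423+0.011908i
d^3_{2,1}: k∈[0..1] ⇒ -0.000002 +0.001336 = +0.001334;  D = -0.001304-0.000278i
d^3_{3,1}: single k=0 term ⇒ +0.000049;  D = -0.000026-0.000042i
Y_3^{m'}(θ=0.118,φ=4.5665) and Σ D·Y over m':
  (+0.0105-0.0088i)·(+0.0003-0.0006i)  (-0.1844-0.0212i)·(-0.0135-0.0040i)  (+0.5795+0.7669i)·(-0.0217+0.1480i)  (-0.0327+0.2000i)·(+0.7155+0.0000i)  (-0.0174+0.0119i)·(+0.0217+0.1480i)  (-0.0013-0.0003i)·(-0.0135+0.0040i)  (-0.0000-0.0000i)·(-0.0003-0.0006i)
Y_3^1(R⁻¹ n̂) = -0.149187+0.210857i

Re=-0.1492 Im=0.2109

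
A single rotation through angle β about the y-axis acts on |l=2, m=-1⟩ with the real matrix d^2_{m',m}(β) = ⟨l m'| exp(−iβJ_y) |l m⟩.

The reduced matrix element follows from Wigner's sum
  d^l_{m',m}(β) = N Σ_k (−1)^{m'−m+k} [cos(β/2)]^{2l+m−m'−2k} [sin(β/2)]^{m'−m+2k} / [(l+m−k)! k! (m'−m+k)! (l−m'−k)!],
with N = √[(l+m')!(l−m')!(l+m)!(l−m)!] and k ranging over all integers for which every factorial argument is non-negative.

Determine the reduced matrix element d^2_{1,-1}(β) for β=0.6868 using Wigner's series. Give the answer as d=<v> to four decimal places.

d=0.2887

d^2_{1,-1}(β=0.6868) via Wigner's sum:
Half-angle: c=0.941615, s=0.336691. N=√(6·1·1·6)=6.000000
Admissible k: 0..1 (factorial args all ≥0)
  k=0: (−1)^2·6.0000/(2)·0.9416^2·0.3367^2 = +0.301530
  k=1: (−1)^3·6.0000/(6)·0.9416^0·0.3367^4 = -0.012851
d^2_{1,-1}(0.6868) = +0.301530 -0.012851 = +0.288679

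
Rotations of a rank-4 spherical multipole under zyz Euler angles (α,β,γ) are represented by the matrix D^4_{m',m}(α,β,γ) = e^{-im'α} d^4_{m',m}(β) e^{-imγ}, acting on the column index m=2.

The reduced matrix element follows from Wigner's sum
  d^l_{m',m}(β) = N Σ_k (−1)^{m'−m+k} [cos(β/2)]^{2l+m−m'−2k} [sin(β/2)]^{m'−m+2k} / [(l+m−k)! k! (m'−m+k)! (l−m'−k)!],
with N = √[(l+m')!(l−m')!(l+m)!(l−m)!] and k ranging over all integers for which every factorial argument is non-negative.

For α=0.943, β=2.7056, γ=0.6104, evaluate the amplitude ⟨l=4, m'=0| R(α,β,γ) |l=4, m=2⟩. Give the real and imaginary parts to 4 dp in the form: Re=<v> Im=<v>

Re=0.1149 Im=-0.3147

D^4_{0,2}(0.943,2.7056,0.6104) = e^{-i·0·0.943}·d^4_{0,2}(2.7056)·e^{-i·2·0.6104}. Compute d first:
Half-angle: c=0.216274, s=0.976333. N=√(24·24·720·2)=910.735966
k: max(0,(2)−(0))=2 … min(4+(2),4−(0))=4
  k=2: (−1)^0·910.7360/(96)·0.2163^6·0.9763^2 = +0.000925
  k=3: (−1)^1·910.7360/(36)·0.2163^4·0.9763^4 = -0.050292
  k=4: (−1)^2·910.7360/(96)·0.2163^2·0.9763^6 = +0.384341
d^4_{0,2}(2.7056) = +0.000925 -0.050292 +0.384341 = +0.334974
D = (+1.000000+0.000000i)·(+0.334974)·(+0.342894-0.939374i) = +0.114861-0.314666i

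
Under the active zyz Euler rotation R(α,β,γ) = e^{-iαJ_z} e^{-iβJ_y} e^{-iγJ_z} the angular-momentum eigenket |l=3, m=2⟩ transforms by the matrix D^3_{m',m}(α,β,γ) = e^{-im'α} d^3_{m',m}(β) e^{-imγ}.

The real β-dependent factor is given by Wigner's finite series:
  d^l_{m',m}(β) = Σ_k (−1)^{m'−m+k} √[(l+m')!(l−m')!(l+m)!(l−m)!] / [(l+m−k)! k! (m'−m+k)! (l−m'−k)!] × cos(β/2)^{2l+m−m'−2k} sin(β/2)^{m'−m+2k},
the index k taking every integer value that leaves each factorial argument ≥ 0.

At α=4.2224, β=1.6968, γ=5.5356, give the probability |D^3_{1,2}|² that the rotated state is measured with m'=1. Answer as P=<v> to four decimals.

Split into d^3_{1,2}(β=1.6968) × two z-phases.
Half-angle: c=0.661184, s=0.750223. N=√(24·2·120·1)=75.894664
k∈{1,2} keeps every argument non-negative
  k=1: (−1)^0·75.8947/(24)·0.6612^5·0.7502^1 = +0.299781
  k=2: (−1)^1·75.8947/(12)·0.6612^3·0.7502^3 = -0.771915
d^3_{1,2}(1.6968) = +0.299781 -0.771915 = -0.472135
|D^3_{1,2}|² = |d^3_{1,2}(β)|² = (-0.472135)² = 0.222911 (the z-rotation phases have unit modulus)

P=0.2229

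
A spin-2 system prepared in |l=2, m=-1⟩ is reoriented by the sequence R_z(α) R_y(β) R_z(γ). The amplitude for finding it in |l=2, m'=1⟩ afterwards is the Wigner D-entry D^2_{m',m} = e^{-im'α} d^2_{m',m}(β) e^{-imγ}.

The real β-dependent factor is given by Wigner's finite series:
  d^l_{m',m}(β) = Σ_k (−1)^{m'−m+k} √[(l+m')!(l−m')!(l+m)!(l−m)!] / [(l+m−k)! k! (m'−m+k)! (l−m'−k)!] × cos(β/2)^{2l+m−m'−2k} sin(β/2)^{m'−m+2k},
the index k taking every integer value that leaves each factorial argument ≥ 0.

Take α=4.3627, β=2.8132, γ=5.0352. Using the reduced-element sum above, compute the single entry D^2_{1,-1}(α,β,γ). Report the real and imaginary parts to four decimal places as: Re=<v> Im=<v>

Re=-0.6800 Im=-0.5415

First d^2_{1,-1}(β=2.8132), then the phase factors e^{-i(1)α} and e^{-i(-1)γ}:
c=cos(2.8132/2)=0.163460, s=sin(2.8132/2)=0.986550; N=√[6·1·1·6]=6.000000
k∈{0,1} keeps every argument non-negative
  k=0: (−1)^2·6.0000/(2)·0.1635^2·0.9866^2 = +0.078015
  k=1: (−1)^3·6.0000/(6)·0.1635^0·0.9866^4 = -0.947276
d^2_{1,-1}(2.8132) = +0.078015 -0.947276 = -0.869261
D = (-0.342606+0.939479i)·(-0.869261)·(+0.317234-0.948347i) = -0.679994-0.541500i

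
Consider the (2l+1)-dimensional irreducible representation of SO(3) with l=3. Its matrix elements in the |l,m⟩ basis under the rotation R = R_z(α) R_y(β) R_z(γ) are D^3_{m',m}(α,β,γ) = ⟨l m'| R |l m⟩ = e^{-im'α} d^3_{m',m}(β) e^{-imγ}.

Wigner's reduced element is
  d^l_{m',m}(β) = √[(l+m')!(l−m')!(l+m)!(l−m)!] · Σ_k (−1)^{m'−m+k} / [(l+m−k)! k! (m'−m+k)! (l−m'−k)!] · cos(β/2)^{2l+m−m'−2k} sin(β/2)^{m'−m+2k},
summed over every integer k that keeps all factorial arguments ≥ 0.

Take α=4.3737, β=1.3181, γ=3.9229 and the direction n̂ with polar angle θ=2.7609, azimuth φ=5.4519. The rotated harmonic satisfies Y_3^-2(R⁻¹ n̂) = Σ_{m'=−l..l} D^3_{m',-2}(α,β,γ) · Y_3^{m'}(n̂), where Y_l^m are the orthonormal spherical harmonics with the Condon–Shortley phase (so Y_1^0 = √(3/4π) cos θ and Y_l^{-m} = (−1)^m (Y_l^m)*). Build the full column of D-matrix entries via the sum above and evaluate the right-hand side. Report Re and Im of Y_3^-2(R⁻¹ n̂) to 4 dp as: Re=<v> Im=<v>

Re=-0.0395 Im=-0.0492

Need the full column D^3_{m',-2} for m'=−3..3 at α=4.3737, β=1.3181, γ=3.9229.
cos(β/2)=0.790574, sin(β/2)=0.612366
d^3_{-3,-2}: single k=1 term ⇒ +0.463234;  D = -0.240762+0.395752i
d^3_{-2,-2}: k∈[0..1] ⇒ +0.244150 -0.732425 = -0.488275;  D = +0.309130+0.377957i
d^3_{-1,-2}: k∈[0..1] ⇒ -0.598032 +0.717615 = +0.119583;  D = +0.112460-0.040653i
d^3_{0,-2}: k∈[0..1] ⇒ +0.802331 -0.481383 = +0.320948;  D = +0.002626+0.320938i
d^3_{1,-2}: k∈[0..1] ⇒ -0.717615 +0.215277 = -0.502338;  D = +0.475150+0.163020i
d^3_{2,-2}: k∈[0..1] ⇒ +0.439440 -0.052731 = +0.386709;  D = +0.239897-0.303304i
d^3_{3,-2}: single k=0 term ⇒ -0.166753;  D = -0.088988-0.141024i
Y_3^{m'}(θ=2.7609,φ=5.4519) and Σ D·Y over m':
  (-0.2408+0.3958i)·(-0.0171+0.0129i)  (+0.3091+0.3780i)·(+0.0120-0.1304i)  (+0.1125-0.0407i)·(+0.2678+0.2936i)  (+0.0026+0.3209i)·(-0.4538+0.0000i)  (+0.4752+0.1630i)·(-0.2678+0.2936i)  (+0.2399-0.3033i)·(+0.0120+0.1304i)  (-0.0890-0.1410i)·(+0.0171+0.0129i)
Y_3^-2(R⁻¹ n̂) = -0.039508-0.049198i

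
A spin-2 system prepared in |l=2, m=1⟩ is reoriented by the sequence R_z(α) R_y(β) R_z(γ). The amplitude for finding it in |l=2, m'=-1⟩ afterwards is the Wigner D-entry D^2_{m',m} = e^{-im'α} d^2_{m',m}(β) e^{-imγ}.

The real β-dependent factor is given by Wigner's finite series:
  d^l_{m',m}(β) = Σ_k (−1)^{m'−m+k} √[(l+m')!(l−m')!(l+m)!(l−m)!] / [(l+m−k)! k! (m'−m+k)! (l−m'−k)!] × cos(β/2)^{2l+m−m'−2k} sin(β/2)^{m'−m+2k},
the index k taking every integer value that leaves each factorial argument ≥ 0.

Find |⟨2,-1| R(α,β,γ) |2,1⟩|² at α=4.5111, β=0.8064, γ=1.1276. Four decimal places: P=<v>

First d^2_{-1,1}(β=0.8064), then the phase factors e^{-i(-1)α} and e^{-i(1)γ}:
With c≡cos(β/2)=0.919810 and s≡sin(β/2)=0.392364, N=[1·6·6·1]^{1/2}=6.000000
k∈{2,3} keeps every argument non-negative
  k=2: (−1)^0·6.0000/(2)·0.9198^2·0.3924^2 = +0.390747
  k=3: (−1)^1·6.0000/(6)·0.9198^0·0.3924^4 = -0.023700
d^2_{-1,1}(0.8064) = +0.390747 -0.023700 = +0.367046
|D^2_{-1,1}|² = |d^2_{-1,1}(β)|² = (+0.367046)² = 0.134723 (the z-rotation phases have unit modulus)

P=0.1347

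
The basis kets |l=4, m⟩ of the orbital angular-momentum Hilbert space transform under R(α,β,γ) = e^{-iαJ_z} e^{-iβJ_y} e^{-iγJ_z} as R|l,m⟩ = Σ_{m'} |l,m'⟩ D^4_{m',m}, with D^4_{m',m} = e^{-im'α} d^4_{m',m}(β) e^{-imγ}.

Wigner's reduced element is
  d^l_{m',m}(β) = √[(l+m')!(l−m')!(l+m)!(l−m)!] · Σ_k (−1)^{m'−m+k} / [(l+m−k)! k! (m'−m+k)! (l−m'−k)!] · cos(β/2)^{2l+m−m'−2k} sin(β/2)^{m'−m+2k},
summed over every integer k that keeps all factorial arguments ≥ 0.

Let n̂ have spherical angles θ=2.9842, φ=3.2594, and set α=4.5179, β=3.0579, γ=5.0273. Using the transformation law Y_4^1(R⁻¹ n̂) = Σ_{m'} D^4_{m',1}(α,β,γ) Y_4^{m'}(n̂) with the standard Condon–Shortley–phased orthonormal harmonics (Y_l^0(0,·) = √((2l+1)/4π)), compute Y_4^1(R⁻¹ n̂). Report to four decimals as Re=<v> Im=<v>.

Need the full column D^4_{m',1} for m'=−4..4 at α=4.5179, β=3.0579, γ=5.0273.
cos(β/2)=0.041834, sin(β/2)=0.999125
d^4_{-4,1}: single k=5 term ⇒ +0.000545;  D = +0.000484+0.000251i
d^4_{-3,1}: k∈[4..5] ⇒ +0.000040 -0.013818 = -0.013778;  D = +0.008582-0.010779i
d^4_{-2,1}: k∈[3..5] ⇒ +0.000002 -0.001546 +0.176402 = +0.174858;  D = -0.113166-0.133300i
d^4_{-1,1}: k∈[2..5] ⇒ +0.000000 -0.000092 +0.026114 -0.993018 = -0.966996;  D = -0.844223+0.471559i
d^4_{0,1}: k∈[1..4] ⇒ +0.000000 -0.000003 +0.001956 -0.185944 = -0.183992;  D = -0.056988-0.174944i
d^4_{1,1}: k∈[0..3] ⇒ +0.000000 -0.000000 +0.000092 -0.017409 = -0.017318;  D = +0.017192-0.002080i
d^4_{2,1}: k∈[0..2] ⇒ -0.000000 +0.000003 -0.001031 = -0.001028;  D = -0.000076+0.001025i
d^4_{3,1}: k∈[0..1] ⇒ +0.000000 -0.000040 = -0.000040;  D = -0.000039-0.000011i
d^4_{4,1}: single k=0 term ⇒ -0.000001;  D = +0.000000-0.000001i
Y_4^{m'}(θ=2.9842,φ=3.2594) and Σ D·Y over m':
  (+0.0005+0.0003i)·(+0.0002-0.0001i)  (+0.0086-0.0108i)·(+0.0045-0.0016i)  (-0.1132-0.1333i)·(+0.0466-0.0112i)  (-0.8442+0.4716i)·(+0.2784-0.0330i)  (-0.0570-0.1749i)·(+0.7446+0.0000i)  (+0.0172-0.0021i)·(-0.2784-0.0330i)  (-0.0001+0.0010i)·(+0.0466+0.0112i)  (-0.0000-0.0000i)·(-0.0045-0.0016i)  (+0.0000-0.0000i)·(+0.0002+0.0001i)
Y_4^1(R⁻¹ n̂) = -0.273542+0.023903i

Re=-0.2735 Im=0.0239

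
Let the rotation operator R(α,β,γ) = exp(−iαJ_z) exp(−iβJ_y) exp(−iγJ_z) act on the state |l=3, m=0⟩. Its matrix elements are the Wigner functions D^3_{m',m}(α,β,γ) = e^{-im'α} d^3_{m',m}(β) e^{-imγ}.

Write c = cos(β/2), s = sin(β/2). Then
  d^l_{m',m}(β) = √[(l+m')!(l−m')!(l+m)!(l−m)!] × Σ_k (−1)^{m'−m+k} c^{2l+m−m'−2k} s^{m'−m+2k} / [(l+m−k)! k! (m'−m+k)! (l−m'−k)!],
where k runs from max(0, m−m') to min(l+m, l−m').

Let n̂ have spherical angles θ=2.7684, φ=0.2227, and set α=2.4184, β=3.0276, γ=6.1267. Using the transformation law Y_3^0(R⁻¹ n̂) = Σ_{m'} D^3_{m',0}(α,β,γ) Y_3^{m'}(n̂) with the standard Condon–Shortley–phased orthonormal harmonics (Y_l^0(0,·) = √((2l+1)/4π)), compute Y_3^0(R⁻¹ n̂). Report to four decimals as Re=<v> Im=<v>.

Need the full column D^3_{m',0} for m'=−3..3 at α=2.4184, β=3.0276, γ=6.1267.
cos(β/2)=0.056965, sin(β/2)=0.998376
d^3_{-3,0}: single k=3 term ⇒ +0.000823;  D = +0.000464+0.000680i
d^3_{-2,0}: k∈[2..3] ⇒ +0.000057 -0.017659 = -0.017601;  D = -0.002184+0.017465i
d^3_{-1,0}: k∈[1..3] ⇒ +0.000002 -0.001912 +0.195737 = +0.193828;  D = -0.145312+0.128271i
d^3_{0,0}: k∈[0..3] ⇒ +0.000000 -0.000094 +0.029016 -0.990296 = -0.961374;  D = -0.961374+0.000000i
d^3_{1,0}: k∈[0..2] ⇒ -0.000002 +0.001912 -0.195737 = -0.193828;  D = +0.145312+0.128271i
d^3_{2,0}: k∈[0..1] ⇒ +0.000057 -0.017659 = -0.017601;  D = -0.002184-0.017465i
d^3_{3,0}: single k=0 term ⇒ -0.000823;  D = -0.000464+0.000680i
Y_3^{m'}(θ=2.7684,φ=0.2227) and Σ D·Y over m':
  (+0.0005+0.0007i)·(+0.0159-0.0125i)  (-0.0022+0.0175i)·(-0.1142+0.0545i)  (-0.1453+0.1283i)·(+0.3833-0.0868i)  (-0.9614+0.0000i)·(-0.4640+0.0000i)  (+0.1453+0.1283i)·(-0.3833-0.0868i)  (-0.0022-0.0175i)·(-0.1142-0.0545i)  (-0.0005+0.0007i)·(-0.0159-0.0125i)
Y_3^0(R⁻¹ n̂) = +0.355604-0.000000i

Re=0.3556 Im=0.0000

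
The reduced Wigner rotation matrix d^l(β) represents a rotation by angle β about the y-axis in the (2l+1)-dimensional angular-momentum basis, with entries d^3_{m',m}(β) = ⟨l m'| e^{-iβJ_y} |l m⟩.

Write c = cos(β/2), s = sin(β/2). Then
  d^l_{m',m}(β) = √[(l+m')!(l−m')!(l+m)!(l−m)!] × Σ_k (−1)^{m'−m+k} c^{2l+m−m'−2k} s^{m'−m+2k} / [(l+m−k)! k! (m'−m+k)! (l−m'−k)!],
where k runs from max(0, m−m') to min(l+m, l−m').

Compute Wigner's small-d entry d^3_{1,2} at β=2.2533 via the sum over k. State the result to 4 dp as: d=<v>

d^3_{1,2}(β=2.2533) via Wigner's sum:
With c≡cos(β/2)=0.429687 and s≡sin(β/2)=0.902978, N=[24·2·120·1]^{1/2}=75.894664
The bounds max(0,m−m')=1 and min(l+m,l−m')=2 give 2 terms
  k=1: (−1)^0·75.8947/(24)·0.4297^5·0.9030^1 = +0.041825
  k=2: (−1)^1·75.8947/(12)·0.4297^3·0.9030^3 = -0.369418
d^3_{1,2}(2.2533) = +0.041825 -0.369418 = -0.327593

d=-0.3276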